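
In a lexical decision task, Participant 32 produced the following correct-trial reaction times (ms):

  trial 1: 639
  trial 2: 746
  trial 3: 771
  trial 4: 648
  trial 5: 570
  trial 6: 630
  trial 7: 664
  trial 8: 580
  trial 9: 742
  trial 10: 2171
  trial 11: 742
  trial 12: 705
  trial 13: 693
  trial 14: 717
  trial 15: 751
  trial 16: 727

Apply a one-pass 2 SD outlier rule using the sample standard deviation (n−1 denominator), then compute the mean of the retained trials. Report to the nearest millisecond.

n = 16, ΣRT = 12496, M = 781.000
Σ(x−M)² = 2117164.00; s = √(2117164.00/15) = 375.692
Cutoffs: 781.000 ± 2·375.692 → [29.6, 1532.4]
Outside: 2171 → excluded.
Retained (n=15): Σ = 10325, mean = 10325/15 = 688.333

688 ms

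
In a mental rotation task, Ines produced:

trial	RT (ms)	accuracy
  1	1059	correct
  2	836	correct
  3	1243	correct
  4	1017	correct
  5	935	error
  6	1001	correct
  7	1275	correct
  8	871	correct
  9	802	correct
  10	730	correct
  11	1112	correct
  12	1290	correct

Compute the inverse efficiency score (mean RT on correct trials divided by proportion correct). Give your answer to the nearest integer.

1114 ms

Correct trials (n=11): 1059, 836, 1243, 1017, 1001, 1275, 871, 802, 730, 1112, 1290
Mean correct RT = 11236/11 = 1021.4545 ms
Proportion correct = 11/12
IES = 1021.4545 / (11/12) = 1114.314 ms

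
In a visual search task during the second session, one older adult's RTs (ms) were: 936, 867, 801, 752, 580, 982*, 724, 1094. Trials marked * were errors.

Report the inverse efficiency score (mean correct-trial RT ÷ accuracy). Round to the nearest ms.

Correct trials (n=7): 936, 867, 801, 752, 580, 724, 1094
Mean correct RT = 5754/7 = 822.0000 ms
Proportion correct = 7/8
IES = 822.0000 / (7/8) = 939.429 ms

939 ms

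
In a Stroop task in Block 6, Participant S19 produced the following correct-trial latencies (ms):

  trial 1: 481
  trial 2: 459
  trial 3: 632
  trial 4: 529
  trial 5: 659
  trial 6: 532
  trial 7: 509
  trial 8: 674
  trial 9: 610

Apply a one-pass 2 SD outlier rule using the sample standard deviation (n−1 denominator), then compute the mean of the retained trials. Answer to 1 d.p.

n = 9, ΣRT = 5085, M = 565.000
Σ(x−M)² = 51044.00; s = √(51044.00/8) = 79.878
Cutoffs: 565.000 ± 2·79.878 → [405.2, 724.8]
No RTs fall outside the cutoffs; all 9 retained. Mean = 5085/9 = 565.000

565.0 ms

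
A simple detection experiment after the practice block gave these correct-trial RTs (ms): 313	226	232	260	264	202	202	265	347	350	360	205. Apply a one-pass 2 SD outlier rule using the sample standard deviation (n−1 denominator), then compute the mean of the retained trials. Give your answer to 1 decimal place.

n = 12, ΣRT = 3226, M = 268.833
Σ(x−M)² = 39275.67; s = √(39275.67/11) = 59.754
Cutoffs: 268.833 ± 2·59.754 → [149.3, 388.3]
No RTs fall outside the cutoffs; all 12 retained. Mean = 3226/12 = 268.833

268.8 ms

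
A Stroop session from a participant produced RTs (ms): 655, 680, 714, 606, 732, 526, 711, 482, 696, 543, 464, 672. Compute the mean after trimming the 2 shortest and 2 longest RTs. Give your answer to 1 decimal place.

636.1 ms

Sorted: 464, 482, 526, 543, 606, 655, 672, 680, 696, 711, 714, 732
Drop lowest 2 (464, 482) and highest 2 (714, 732)
Remaining (n=8): Σ = 5089, mean = 5089/8 = 636.125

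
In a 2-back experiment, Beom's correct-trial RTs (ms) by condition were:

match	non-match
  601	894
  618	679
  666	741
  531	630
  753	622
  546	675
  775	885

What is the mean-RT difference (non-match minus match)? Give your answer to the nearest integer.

M(match) = 4490/7 = 641.429
M(non-match) = 5126/7 = 732.286
Difference = 732.286 − 641.429 = 90.857 ms

91 ms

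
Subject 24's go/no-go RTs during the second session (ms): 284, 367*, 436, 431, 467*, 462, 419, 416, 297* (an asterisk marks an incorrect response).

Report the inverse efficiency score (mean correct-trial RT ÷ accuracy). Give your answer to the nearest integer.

Correct trials (n=6): 284, 436, 431, 462, 419, 416
Mean correct RT = 2448/6 = 408.0000 ms
Proportion correct = 6/9
IES = 408.0000 / (6/9) = 612.000 ms

612 ms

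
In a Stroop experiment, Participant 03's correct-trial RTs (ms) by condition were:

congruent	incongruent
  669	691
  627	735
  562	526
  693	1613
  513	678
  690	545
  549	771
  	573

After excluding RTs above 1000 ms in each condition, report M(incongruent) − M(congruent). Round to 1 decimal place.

incongruent: exclude 1613
M(congruent) = 4303/7 = 614.714
M(incongruent) = 4519/7 = 645.571
Difference = 645.571 − 614.714 = 30.857 ms

30.9 ms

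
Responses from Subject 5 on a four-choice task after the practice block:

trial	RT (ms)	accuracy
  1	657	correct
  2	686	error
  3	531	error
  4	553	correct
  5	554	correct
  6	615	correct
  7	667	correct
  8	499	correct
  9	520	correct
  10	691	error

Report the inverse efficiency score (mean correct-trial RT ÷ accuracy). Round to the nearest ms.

830 ms

Correct trials (n=7): 657, 553, 554, 615, 667, 499, 520
Mean correct RT = 4065/7 = 580.7143 ms
Proportion correct = 7/10
IES = 580.7143 / (7/10) = 829.592 ms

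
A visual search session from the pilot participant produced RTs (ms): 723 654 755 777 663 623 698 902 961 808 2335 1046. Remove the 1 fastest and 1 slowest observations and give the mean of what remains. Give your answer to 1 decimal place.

798.7 ms

Sorted: 623, 654, 663, 698, 723, 755, 777, 808, 902, 961, 1046, 2335
Drop lowest 1 (623) and highest 1 (2335)
Remaining (n=10): Σ = 7987, mean = 7987/10 = 798.700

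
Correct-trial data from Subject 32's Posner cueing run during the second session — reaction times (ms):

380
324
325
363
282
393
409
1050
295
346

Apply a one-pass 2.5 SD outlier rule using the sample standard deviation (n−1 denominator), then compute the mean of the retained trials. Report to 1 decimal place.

346.3 ms

n = 10, ΣRT = 4167, M = 416.700
Σ(x−M)² = 460876.10; s = √(460876.10/9) = 226.293
Cutoffs: 416.700 ± 2.5·226.293 → [-149.0, 982.4]
Outside: 1050 → excluded.
Retained (n=9): Σ = 3117, mean = 3117/9 = 346.333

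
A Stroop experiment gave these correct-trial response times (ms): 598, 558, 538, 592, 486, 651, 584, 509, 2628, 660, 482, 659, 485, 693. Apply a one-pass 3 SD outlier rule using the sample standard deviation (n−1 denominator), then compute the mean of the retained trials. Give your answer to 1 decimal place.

n = 14, ΣRT = 10123, M = 723.071
Σ(x−M)² = 3973420.93; s = √(3973420.93/13) = 552.854
Cutoffs: 723.071 ± 3·552.854 → [-935.5, 2381.6]
Outside: 2628 → excluded.
Retained (n=13): Σ = 7495, mean = 7495/13 = 576.538

576.5 ms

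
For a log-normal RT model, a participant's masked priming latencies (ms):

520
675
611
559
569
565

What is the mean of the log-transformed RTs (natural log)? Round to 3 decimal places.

ln(RT): 6.2538, 6.5147, 6.4151, 6.3261, 6.3439, 6.3368
Σ ln(RT) = 38.1905
Mean = 38.1905/6 = 6.36508

6.365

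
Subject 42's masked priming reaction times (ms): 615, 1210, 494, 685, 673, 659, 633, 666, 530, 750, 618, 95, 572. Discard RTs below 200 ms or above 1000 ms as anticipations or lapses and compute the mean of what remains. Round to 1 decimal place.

626.8 ms

Excluded: 95, 1210
Retained (n=11): Σ = 6895
Mean = 6895/11 = 626.8182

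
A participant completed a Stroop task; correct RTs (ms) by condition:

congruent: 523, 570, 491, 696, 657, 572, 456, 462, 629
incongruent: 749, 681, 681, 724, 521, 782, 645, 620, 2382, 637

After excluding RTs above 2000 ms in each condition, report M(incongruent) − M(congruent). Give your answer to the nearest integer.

109 ms

incongruent: exclude 2382
M(congruent) = 5056/9 = 561.778
M(incongruent) = 6040/9 = 671.111
Difference = 671.111 − 561.778 = 109.333 ms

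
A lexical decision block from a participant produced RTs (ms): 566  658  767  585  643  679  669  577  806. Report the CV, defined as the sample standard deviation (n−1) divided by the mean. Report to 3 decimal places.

n = 9, Σ = 5950, M = 661.1111
Σ(x−M)² = 54838.889; s = √(54838.889/8) = 82.7941
CV = 82.7941 / 661.1111 = 0.12523

0.125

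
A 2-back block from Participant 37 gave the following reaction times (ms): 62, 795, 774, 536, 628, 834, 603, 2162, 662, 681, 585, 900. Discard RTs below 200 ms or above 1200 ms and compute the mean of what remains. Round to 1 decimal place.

699.8 ms

Excluded: 62, 2162
Retained (n=10): Σ = 6998
Mean = 6998/10 = 699.8000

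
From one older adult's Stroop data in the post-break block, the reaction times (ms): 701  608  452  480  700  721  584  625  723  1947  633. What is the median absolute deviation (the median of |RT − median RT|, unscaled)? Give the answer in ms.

Sorted: 452, 480, 584, 608, 625, 633, 700, 701, 721, 723, 1947 → median = 633
|x − 633|: 68, 25, 181, 153, 67, 88, 49, 8, 90, 1314, 0
Sorted deviations: 0, 8, 25, 49, 67, 68, 88, 90, 153, 181, 1314 → MAD = 68

68 ms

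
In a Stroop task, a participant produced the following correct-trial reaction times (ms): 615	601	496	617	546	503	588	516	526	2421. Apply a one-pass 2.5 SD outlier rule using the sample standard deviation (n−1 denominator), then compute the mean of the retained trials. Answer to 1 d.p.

n = 10, ΣRT = 7429, M = 742.900
Σ(x−M)² = 3148168.90; s = √(3148168.90/9) = 591.436
Cutoffs: 742.900 ± 2.5·591.436 → [-735.7, 2221.5]
Outside: 2421 → excluded.
Retained (n=9): Σ = 5008, mean = 5008/9 = 556.444

556.4 ms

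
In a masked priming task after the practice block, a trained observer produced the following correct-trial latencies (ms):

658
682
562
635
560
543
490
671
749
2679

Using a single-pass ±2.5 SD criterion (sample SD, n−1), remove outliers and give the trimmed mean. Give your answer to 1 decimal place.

n = 10, ΣRT = 8229, M = 822.900
Σ(x−M)² = 3882344.90; s = √(3882344.90/9) = 656.789
Cutoffs: 822.900 ± 2.5·656.789 → [-819.1, 2464.9]
Outside: 2679 → excluded.
Retained (n=9): Σ = 5550, mean = 5550/9 = 616.667

616.7 ms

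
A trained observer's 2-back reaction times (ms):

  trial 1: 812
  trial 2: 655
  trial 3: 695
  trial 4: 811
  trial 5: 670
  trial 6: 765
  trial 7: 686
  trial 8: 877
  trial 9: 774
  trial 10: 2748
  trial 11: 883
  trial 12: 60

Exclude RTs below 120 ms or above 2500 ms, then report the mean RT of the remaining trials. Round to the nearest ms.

763 ms

Excluded: 60, 2748
Retained (n=10): Σ = 7628
Mean = 7628/10 = 762.8000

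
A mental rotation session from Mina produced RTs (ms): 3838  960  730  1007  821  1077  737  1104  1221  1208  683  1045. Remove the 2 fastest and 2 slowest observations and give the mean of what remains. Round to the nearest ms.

995 ms

Sorted: 683, 730, 737, 821, 960, 1007, 1045, 1077, 1104, 1208, 1221, 3838
Drop lowest 2 (683, 730) and highest 2 (1221, 3838)
Remaining (n=8): Σ = 7959, mean = 7959/8 = 994.875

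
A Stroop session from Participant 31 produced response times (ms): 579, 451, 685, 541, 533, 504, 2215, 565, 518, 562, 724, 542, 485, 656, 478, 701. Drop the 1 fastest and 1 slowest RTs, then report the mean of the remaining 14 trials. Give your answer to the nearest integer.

Sorted: 451, 478, 485, 504, 518, 533, 541, 542, 562, 565, 579, 656, 685, 701, 724, 2215
Drop lowest 1 (451) and highest 1 (2215)
Remaining (n=14): Σ = 8073, mean = 8073/14 = 576.643

577 ms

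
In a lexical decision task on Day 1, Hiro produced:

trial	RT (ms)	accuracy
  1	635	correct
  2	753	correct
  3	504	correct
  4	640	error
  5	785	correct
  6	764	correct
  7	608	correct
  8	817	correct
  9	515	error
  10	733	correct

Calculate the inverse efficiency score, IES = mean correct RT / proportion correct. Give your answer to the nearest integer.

875 ms

Correct trials (n=8): 635, 753, 504, 785, 764, 608, 817, 733
Mean correct RT = 5599/8 = 699.8750 ms
Proportion correct = 8/10
IES = 699.8750 / (8/10) = 874.844 ms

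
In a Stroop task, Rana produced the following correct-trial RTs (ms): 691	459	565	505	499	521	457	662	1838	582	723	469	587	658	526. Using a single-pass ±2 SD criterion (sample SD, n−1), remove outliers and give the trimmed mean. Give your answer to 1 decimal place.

564.6 ms

n = 15, ΣRT = 9742, M = 649.467
Σ(x−M)² = 1616709.73; s = √(1616709.73/14) = 339.822
Cutoffs: 649.467 ± 2·339.822 → [-30.2, 1329.1]
Outside: 1838 → excluded.
Retained (n=14): Σ = 7904, mean = 7904/14 = 564.571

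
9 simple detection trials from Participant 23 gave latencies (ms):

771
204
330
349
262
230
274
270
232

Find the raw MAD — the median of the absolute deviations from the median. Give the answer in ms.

Sorted: 204, 230, 232, 262, 270, 274, 330, 349, 771 → median = 270
|x − 270|: 501, 66, 60, 79, 8, 40, 4, 0, 38
Sorted deviations: 0, 4, 8, 38, 40, 60, 66, 79, 501 → MAD = 40

40 ms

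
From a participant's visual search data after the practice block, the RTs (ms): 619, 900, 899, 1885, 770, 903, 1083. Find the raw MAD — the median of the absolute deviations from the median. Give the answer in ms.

Sorted: 619, 770, 899, 900, 903, 1083, 1885 → median = 900
|x − 900|: 281, 0, 1, 985, 130, 3, 183
Sorted deviations: 0, 1, 3, 130, 183, 281, 985 → MAD = 130

130 ms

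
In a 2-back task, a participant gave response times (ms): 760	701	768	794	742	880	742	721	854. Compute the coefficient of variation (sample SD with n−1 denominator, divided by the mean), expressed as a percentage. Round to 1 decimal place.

n = 9, Σ = 6962, M = 773.5556
Σ(x−M)² = 28452.222; s = √(28452.222/8) = 59.6366
CV = 59.6366 / 773.5556 = 0.07709 = 7.709%

7.7%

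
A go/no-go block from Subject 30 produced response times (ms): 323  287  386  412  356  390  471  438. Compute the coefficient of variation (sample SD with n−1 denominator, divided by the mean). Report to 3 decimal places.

n = 8, Σ = 3063, M = 382.8750
Σ(x−M)² = 25212.875; s = √(25212.875/7) = 60.0153
CV = 60.0153 / 382.8750 = 0.15675

0.157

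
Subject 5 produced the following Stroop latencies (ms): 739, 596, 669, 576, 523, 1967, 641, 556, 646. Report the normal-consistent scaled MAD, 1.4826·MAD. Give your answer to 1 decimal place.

Sorted: 523, 556, 576, 596, 641, 646, 669, 739, 1967 → median = 641
|x − 641| sorted: 0, 5, 28, 45, 65, 85, 98, 118, 1326 → MAD = 65
Robust SD ≈ 1.4826 × 65 = 96.369

96.4 ms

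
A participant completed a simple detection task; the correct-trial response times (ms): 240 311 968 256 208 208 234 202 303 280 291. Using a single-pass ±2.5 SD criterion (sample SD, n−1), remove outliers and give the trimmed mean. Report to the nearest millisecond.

253 ms

n = 11, ΣRT = 3501, M = 318.273
Σ(x−M)² = 479586.18; s = √(479586.18/10) = 218.995
Cutoffs: 318.273 ± 2.5·218.995 → [-229.2, 865.8]
Outside: 968 → excluded.
Retained (n=10): Σ = 2533, mean = 2533/10 = 253.300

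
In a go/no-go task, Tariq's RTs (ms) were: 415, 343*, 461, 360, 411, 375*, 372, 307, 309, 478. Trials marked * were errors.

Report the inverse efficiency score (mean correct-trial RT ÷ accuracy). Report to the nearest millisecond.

486 ms

Correct trials (n=8): 415, 461, 360, 411, 372, 307, 309, 478
Mean correct RT = 3113/8 = 389.1250 ms
Proportion correct = 8/10
IES = 389.1250 / (8/10) = 486.406 ms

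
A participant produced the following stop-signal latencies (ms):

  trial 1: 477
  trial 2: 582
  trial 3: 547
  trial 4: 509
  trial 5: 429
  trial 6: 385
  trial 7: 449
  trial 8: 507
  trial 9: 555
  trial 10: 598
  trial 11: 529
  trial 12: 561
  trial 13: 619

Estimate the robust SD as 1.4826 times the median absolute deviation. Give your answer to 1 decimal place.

Sorted: 385, 429, 449, 477, 507, 509, 529, 547, 555, 561, 582, 598, 619 → median = 529
|x − 529| sorted: 0, 18, 20, 22, 26, 32, 52, 53, 69, 80, 90, 100, 144 → MAD = 52
Robust SD ≈ 1.4826 × 52 = 77.095

77.1 ms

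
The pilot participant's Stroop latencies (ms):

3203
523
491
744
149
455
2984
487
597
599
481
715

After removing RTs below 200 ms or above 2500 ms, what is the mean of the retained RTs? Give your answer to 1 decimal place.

Excluded: 149, 2984, 3203
Retained (n=9): Σ = 5092
Mean = 5092/9 = 565.7778

565.8 ms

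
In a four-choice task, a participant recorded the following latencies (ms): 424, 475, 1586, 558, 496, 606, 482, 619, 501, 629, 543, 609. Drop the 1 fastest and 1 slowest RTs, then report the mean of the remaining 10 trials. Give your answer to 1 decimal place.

Sorted: 424, 475, 482, 496, 501, 543, 558, 606, 609, 619, 629, 1586
Drop lowest 1 (424) and highest 1 (1586)
Remaining (n=10): Σ = 5518, mean = 5518/10 = 551.800

551.8 ms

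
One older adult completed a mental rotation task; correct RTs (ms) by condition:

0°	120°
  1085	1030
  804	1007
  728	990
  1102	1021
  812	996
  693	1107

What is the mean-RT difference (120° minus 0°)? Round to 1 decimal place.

M(0°) = 5224/6 = 870.667
M(120°) = 6151/6 = 1025.167
Difference = 1025.167 − 870.667 = 154.500 ms

154.5 ms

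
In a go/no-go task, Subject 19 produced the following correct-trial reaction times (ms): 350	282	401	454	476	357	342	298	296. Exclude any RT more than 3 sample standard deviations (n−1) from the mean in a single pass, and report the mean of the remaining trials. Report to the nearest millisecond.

362 ms

n = 9, ΣRT = 3256, M = 361.778
Σ(x−M)² = 38401.56; s = √(38401.56/8) = 69.283
Cutoffs: 361.778 ± 3·69.283 → [153.9, 569.6]
No RTs fall outside the cutoffs; all 9 retained. Mean = 3256/9 = 361.778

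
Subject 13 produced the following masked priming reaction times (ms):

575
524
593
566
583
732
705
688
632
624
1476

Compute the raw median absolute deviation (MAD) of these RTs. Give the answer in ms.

Sorted: 524, 566, 575, 583, 593, 624, 632, 688, 705, 732, 1476 → median = 624
|x − 624|: 49, 100, 31, 58, 41, 108, 81, 64, 8, 0, 852
Sorted deviations: 0, 8, 31, 41, 49, 58, 64, 81, 100, 108, 852 → MAD = 58

58 ms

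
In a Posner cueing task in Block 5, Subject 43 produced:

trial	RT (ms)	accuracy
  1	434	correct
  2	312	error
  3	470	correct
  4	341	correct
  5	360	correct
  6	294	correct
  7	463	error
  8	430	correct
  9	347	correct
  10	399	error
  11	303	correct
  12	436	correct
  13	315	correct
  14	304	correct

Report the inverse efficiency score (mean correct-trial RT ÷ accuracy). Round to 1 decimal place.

466.7 ms

Correct trials (n=11): 434, 470, 341, 360, 294, 430, 347, 303, 436, 315, 304
Mean correct RT = 4034/11 = 366.7273 ms
Proportion correct = 11/14
IES = 366.7273 / (11/14) = 466.744 ms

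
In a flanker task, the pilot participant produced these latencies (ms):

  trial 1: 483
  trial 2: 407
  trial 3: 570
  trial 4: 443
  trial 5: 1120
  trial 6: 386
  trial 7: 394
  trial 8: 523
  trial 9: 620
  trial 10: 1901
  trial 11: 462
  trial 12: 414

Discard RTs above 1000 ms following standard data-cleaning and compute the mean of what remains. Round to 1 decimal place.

470.2 ms

Excluded: 1120, 1901
Retained (n=10): Σ = 4702
Mean = 4702/10 = 470.2000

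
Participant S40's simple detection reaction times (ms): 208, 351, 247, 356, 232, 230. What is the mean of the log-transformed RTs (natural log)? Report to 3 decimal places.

5.578

ln(RT): 5.3375, 5.8608, 5.5094, 5.8749, 5.4467, 5.4381
Σ ln(RT) = 33.4675
Mean = 33.4675/6 = 5.57791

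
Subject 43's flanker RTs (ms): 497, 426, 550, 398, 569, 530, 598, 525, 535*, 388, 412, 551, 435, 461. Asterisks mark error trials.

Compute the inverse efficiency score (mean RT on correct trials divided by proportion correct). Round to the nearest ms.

Correct trials (n=13): 497, 426, 550, 398, 569, 530, 598, 525, 388, 412, 551, 435, 461
Mean correct RT = 6340/13 = 487.6923 ms
Proportion correct = 13/14
IES = 487.6923 / (13/14) = 525.207 ms

525 ms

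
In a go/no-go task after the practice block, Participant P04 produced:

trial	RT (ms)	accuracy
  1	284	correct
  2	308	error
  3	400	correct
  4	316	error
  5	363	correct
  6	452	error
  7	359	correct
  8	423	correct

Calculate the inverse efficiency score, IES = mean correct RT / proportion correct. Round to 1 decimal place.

Correct trials (n=5): 284, 400, 363, 359, 423
Mean correct RT = 1829/5 = 365.8000 ms
Proportion correct = 5/8
IES = 365.8000 / (5/8) = 585.280 ms

585.3 ms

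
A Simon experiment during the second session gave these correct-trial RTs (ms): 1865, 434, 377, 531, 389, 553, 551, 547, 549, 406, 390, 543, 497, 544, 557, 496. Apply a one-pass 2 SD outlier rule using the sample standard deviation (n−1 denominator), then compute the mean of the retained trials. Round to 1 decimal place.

n = 16, ΣRT = 9229, M = 576.812
Σ(x−M)² = 1839604.44; s = √(1839604.44/15) = 350.200
Cutoffs: 576.812 ± 2·350.200 → [-123.6, 1277.2]
Outside: 1865 → excluded.
Retained (n=15): Σ = 7364, mean = 7364/15 = 490.933

490.9 ms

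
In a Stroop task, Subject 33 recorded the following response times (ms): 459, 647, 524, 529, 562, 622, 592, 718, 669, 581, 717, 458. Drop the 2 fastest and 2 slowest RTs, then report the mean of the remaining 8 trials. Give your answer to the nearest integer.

591 ms

Sorted: 458, 459, 524, 529, 562, 581, 592, 622, 647, 669, 717, 718
Drop lowest 2 (458, 459) and highest 2 (717, 718)
Remaining (n=8): Σ = 4726, mean = 4726/8 = 590.750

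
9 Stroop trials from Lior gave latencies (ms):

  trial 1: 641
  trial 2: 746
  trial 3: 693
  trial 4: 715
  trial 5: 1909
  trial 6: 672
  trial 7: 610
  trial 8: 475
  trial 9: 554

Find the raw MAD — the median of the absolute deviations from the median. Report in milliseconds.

Sorted: 475, 554, 610, 641, 672, 693, 715, 746, 1909 → median = 672
|x − 672|: 31, 74, 21, 43, 1237, 0, 62, 197, 118
Sorted deviations: 0, 21, 31, 43, 62, 74, 118, 197, 1237 → MAD = 62

62 ms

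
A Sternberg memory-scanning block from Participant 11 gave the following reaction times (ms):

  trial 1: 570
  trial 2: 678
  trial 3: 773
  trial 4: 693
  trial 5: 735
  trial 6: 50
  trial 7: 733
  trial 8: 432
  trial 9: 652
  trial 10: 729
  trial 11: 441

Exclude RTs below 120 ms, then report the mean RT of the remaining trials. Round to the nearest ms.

Excluded: 50
Retained (n=10): Σ = 6436
Mean = 6436/10 = 643.6000

644 ms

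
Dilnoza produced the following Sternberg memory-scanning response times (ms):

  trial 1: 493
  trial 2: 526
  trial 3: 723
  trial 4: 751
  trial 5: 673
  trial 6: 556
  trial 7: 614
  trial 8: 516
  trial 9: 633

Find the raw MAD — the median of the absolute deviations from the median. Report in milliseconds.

Sorted: 493, 516, 526, 556, 614, 633, 673, 723, 751 → median = 614
|x − 614|: 121, 88, 109, 137, 59, 58, 0, 98, 19
Sorted deviations: 0, 19, 58, 59, 88, 98, 109, 121, 137 → MAD = 88

88 ms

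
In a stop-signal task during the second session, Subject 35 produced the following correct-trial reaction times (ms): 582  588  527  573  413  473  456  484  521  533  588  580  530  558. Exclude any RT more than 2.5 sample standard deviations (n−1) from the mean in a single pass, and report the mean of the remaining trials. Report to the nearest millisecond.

n = 14, ΣRT = 7406, M = 529.000
Σ(x−M)² = 39180.00; s = √(39180.00/13) = 54.899
Cutoffs: 529.000 ± 2.5·54.899 → [391.8, 666.2]
No RTs fall outside the cutoffs; all 14 retained. Mean = 7406/14 = 529.000

529 ms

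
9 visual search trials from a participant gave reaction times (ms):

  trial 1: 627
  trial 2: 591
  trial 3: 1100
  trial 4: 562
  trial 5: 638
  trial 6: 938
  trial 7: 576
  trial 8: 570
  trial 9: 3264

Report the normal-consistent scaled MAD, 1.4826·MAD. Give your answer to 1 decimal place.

Sorted: 562, 570, 576, 591, 627, 638, 938, 1100, 3264 → median = 627
|x − 627| sorted: 0, 11, 36, 51, 57, 65, 311, 473, 2637 → MAD = 57
Robust SD ≈ 1.4826 × 57 = 84.508

84.5 ms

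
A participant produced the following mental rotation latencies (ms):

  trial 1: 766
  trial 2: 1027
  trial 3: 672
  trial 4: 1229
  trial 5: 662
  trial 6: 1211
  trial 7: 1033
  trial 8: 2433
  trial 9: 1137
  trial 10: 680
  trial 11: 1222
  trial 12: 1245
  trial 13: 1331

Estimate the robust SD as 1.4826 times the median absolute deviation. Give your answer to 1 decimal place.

163.1 ms

Sorted: 662, 672, 680, 766, 1027, 1033, 1137, 1211, 1222, 1229, 1245, 1331, 2433 → median = 1137
|x − 1137| sorted: 0, 74, 85, 92, 104, 108, 110, 194, 371, 457, 465, 475, 1296 → MAD = 110
Robust SD ≈ 1.4826 × 110 = 163.086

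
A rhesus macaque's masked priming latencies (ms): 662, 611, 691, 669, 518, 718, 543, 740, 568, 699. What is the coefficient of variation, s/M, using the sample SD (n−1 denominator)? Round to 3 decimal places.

0.120

n = 10, Σ = 6419, M = 641.9000
Σ(x−M)² = 53772.900; s = √(53772.900/9) = 77.2966
CV = 77.2966 / 641.9000 = 0.12042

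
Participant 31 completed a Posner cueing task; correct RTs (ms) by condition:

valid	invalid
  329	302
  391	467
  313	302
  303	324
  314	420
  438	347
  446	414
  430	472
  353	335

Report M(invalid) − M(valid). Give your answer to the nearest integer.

7 ms

M(valid) = 3317/9 = 368.556
M(invalid) = 3383/9 = 375.889
Difference = 375.889 − 368.556 = 7.333 ms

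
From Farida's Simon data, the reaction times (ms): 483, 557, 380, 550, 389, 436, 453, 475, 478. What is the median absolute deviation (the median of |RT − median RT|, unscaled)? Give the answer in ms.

39 ms

Sorted: 380, 389, 436, 453, 475, 478, 483, 550, 557 → median = 475
|x − 475|: 8, 82, 95, 75, 86, 39, 22, 0, 3
Sorted deviations: 0, 3, 8, 22, 39, 75, 82, 86, 95 → MAD = 39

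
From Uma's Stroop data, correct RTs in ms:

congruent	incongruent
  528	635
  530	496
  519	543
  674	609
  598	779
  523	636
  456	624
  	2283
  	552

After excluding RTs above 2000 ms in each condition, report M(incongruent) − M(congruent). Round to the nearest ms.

62 ms

incongruent: exclude 2283
M(congruent) = 3828/7 = 546.857
M(incongruent) = 4874/8 = 609.250
Difference = 609.250 − 546.857 = 62.393 ms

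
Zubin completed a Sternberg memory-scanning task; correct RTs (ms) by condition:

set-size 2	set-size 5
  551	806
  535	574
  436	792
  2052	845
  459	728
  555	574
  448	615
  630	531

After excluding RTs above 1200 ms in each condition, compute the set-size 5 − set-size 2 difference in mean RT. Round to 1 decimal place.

set-size 2: exclude 2052
M(set-size 2) = 3614/7 = 516.286
M(set-size 5) = 5465/8 = 683.125
Difference = 683.125 − 516.286 = 166.839 ms

166.8 ms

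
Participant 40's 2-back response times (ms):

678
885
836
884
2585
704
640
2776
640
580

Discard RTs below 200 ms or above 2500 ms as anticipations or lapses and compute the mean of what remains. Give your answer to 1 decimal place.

730.9 ms

Excluded: 2585, 2776
Retained (n=8): Σ = 5847
Mean = 5847/8 = 730.8750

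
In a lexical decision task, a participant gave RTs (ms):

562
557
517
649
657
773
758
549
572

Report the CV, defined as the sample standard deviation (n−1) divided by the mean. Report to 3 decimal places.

0.150

n = 9, Σ = 5594, M = 621.5556
Σ(x−M)² = 69928.222; s = √(69928.222/8) = 93.4935
CV = 93.4935 / 621.5556 = 0.15042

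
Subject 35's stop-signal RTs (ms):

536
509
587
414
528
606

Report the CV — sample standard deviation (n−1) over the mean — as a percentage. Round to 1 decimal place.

12.8%

n = 6, Σ = 3180, M = 530.0000
Σ(x−M)² = 22962.000; s = √(22962.000/5) = 67.7672
CV = 67.7672 / 530.0000 = 0.12786 = 12.786%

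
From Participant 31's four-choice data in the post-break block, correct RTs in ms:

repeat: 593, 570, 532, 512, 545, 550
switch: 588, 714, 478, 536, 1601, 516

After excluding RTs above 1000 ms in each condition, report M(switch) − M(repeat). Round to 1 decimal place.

16.1 ms

switch: exclude 1601
M(repeat) = 3302/6 = 550.333
M(switch) = 2832/5 = 566.400
Difference = 566.400 − 550.333 = 16.067 ms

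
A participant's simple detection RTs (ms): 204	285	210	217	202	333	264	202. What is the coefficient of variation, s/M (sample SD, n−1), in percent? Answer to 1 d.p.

20.5%

n = 8, Σ = 1917, M = 239.6250
Σ(x−M)² = 16861.875; s = √(16861.875/7) = 49.0799
CV = 49.0799 / 239.6250 = 0.20482 = 20.482%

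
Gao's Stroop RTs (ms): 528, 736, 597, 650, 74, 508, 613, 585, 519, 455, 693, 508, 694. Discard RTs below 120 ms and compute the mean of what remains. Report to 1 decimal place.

Excluded: 74
Retained (n=12): Σ = 7086
Mean = 7086/12 = 590.5000

590.5 ms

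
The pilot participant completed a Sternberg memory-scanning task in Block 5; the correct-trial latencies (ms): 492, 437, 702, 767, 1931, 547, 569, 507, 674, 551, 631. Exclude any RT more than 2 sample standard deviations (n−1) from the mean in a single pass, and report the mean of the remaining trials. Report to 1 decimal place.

587.7 ms

n = 11, ΣRT = 7808, M = 709.818
Σ(x−M)² = 1736683.64; s = √(1736683.64/10) = 416.735
Cutoffs: 709.818 ± 2·416.735 → [-123.7, 1543.3]
Outside: 1931 → excluded.
Retained (n=10): Σ = 5877, mean = 5877/10 = 587.700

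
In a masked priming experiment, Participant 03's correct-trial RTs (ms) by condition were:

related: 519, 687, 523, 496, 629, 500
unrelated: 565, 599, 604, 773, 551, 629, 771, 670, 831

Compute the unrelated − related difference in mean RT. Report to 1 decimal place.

106.9 ms

M(related) = 3354/6 = 559.000
M(unrelated) = 5993/9 = 665.889
Difference = 665.889 − 559.000 = 106.889 ms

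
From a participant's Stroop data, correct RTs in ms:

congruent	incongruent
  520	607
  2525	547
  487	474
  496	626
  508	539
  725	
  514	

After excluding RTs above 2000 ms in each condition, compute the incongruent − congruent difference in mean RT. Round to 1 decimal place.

16.9 ms

congruent: exclude 2525
M(congruent) = 3250/6 = 541.667
M(incongruent) = 2793/5 = 558.600
Difference = 558.600 − 541.667 = 16.933 ms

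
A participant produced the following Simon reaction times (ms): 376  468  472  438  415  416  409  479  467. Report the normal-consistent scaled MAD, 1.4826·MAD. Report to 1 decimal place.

Sorted: 376, 409, 415, 416, 438, 467, 468, 472, 479 → median = 438
|x − 438| sorted: 0, 22, 23, 29, 29, 30, 34, 41, 62 → MAD = 29
Robust SD ≈ 1.4826 × 29 = 42.995

43.0 ms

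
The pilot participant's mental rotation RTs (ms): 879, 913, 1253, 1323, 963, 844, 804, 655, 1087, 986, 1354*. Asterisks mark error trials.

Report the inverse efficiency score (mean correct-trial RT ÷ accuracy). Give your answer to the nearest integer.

Correct trials (n=10): 879, 913, 1253, 1323, 963, 844, 804, 655, 1087, 986
Mean correct RT = 9707/10 = 970.7000 ms
Proportion correct = 10/11
IES = 970.7000 / (10/11) = 1067.770 ms

1068 ms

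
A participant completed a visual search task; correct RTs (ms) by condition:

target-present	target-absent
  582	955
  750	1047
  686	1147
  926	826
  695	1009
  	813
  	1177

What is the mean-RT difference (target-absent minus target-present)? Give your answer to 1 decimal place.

M(target-present) = 3639/5 = 727.800
M(target-absent) = 6974/7 = 996.286
Difference = 996.286 − 727.800 = 268.486 ms

268.5 ms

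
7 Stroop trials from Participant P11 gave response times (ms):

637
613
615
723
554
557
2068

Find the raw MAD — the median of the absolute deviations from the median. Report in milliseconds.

Sorted: 554, 557, 613, 615, 637, 723, 2068 → median = 615
|x − 615|: 22, 2, 0, 108, 61, 58, 1453
Sorted deviations: 0, 2, 22, 58, 61, 108, 1453 → MAD = 58

58 ms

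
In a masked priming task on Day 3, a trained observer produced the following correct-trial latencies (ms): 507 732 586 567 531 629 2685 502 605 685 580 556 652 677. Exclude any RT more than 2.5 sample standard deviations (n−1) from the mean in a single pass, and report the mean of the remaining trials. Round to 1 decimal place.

n = 14, ΣRT = 10494, M = 749.571
Σ(x−M)² = 4094805.43; s = √(4094805.43/13) = 561.235
Cutoffs: 749.571 ± 2.5·561.235 → [-653.5, 2152.7]
Outside: 2685 → excluded.
Retained (n=13): Σ = 7809, mean = 7809/13 = 600.692

600.7 ms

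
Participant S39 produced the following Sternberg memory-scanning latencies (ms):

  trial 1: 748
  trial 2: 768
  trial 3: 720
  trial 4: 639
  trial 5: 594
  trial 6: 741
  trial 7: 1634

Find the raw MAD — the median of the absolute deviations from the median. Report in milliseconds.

27 ms

Sorted: 594, 639, 720, 741, 748, 768, 1634 → median = 741
|x − 741|: 7, 27, 21, 102, 147, 0, 893
Sorted deviations: 0, 7, 21, 27, 102, 147, 893 → MAD = 27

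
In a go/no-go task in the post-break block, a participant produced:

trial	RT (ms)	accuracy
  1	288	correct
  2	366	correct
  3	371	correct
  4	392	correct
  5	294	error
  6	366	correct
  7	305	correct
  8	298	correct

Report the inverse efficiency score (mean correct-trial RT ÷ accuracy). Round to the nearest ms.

390 ms

Correct trials (n=7): 288, 366, 371, 392, 366, 305, 298
Mean correct RT = 2386/7 = 340.8571 ms
Proportion correct = 7/8
IES = 340.8571 / (7/8) = 389.551 ms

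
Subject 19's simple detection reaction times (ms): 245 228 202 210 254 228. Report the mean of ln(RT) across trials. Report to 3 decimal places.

ln(RT): 5.5013, 5.4293, 5.3083, 5.3471, 5.5373, 5.4293
Σ ln(RT) = 32.5527
Mean = 32.5527/6 = 5.42544

5.425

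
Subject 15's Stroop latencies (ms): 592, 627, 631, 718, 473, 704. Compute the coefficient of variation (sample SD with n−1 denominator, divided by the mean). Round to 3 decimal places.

n = 6, Σ = 3745, M = 624.1667
Σ(x−M)² = 39118.833; s = √(39118.833/5) = 88.4521
CV = 88.4521 / 624.1667 = 0.14171

0.142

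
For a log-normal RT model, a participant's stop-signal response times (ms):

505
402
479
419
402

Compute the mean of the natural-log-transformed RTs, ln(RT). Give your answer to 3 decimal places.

ln(RT): 6.2246, 5.9965, 6.1717, 6.0379, 5.9965
Σ ln(RT) = 30.4270
Mean = 30.4270/5 = 6.08541

6.085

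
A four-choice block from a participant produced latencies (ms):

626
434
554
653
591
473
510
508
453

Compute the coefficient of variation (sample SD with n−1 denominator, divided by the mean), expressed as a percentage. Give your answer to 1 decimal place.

n = 9, Σ = 4802, M = 533.5556
Σ(x−M)² = 47806.222; s = √(47806.222/8) = 77.3032
CV = 77.3032 / 533.5556 = 0.14488 = 14.488%

14.5%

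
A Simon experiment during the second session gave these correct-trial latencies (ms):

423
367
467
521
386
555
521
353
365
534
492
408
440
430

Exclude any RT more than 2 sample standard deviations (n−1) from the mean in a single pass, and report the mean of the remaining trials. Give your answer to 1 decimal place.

n = 14, ΣRT = 6262, M = 447.286
Σ(x−M)² = 60724.86; s = √(60724.86/13) = 68.346
Cutoffs: 447.286 ± 2·68.346 → [310.6, 584.0]
No RTs fall outside the cutoffs; all 14 retained. Mean = 6262/14 = 447.286

447.3 ms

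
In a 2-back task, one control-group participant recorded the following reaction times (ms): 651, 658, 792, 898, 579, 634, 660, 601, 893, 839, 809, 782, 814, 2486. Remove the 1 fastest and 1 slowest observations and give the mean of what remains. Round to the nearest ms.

Sorted: 579, 601, 634, 651, 658, 660, 782, 792, 809, 814, 839, 893, 898, 2486
Drop lowest 1 (579) and highest 1 (2486)
Remaining (n=12): Σ = 9031, mean = 9031/12 = 752.583

753 ms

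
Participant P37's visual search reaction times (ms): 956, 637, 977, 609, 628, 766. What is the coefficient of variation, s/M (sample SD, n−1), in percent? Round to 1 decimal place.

n = 6, Σ = 4573, M = 762.1667
Σ(x−M)² = 140866.833; s = √(140866.833/5) = 167.8492
CV = 167.8492 / 762.1667 = 0.22023 = 22.023%

22.0%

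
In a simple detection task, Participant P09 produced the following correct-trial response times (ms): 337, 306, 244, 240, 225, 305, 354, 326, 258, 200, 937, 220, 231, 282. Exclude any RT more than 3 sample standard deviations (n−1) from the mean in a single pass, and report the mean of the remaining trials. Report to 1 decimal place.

271.4 ms

n = 14, ΣRT = 4465, M = 318.929
Σ(x−M)² = 441384.93; s = √(441384.93/13) = 184.263
Cutoffs: 318.929 ± 3·184.263 → [-233.9, 871.7]
Outside: 937 → excluded.
Retained (n=13): Σ = 3528, mean = 3528/13 = 271.385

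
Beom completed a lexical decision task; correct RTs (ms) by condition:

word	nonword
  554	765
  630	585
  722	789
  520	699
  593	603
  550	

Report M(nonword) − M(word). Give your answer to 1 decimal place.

93.4 ms

M(word) = 3569/6 = 594.833
M(nonword) = 3441/5 = 688.200
Difference = 688.200 − 594.833 = 93.367 ms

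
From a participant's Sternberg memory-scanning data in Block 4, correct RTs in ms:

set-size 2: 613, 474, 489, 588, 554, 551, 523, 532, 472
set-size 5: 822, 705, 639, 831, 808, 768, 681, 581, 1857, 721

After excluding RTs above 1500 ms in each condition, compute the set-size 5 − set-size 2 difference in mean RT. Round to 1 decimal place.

set-size 5: exclude 1857
M(set-size 2) = 4796/9 = 532.889
M(set-size 5) = 6556/9 = 728.444
Difference = 728.444 − 532.889 = 195.556 ms

195.6 ms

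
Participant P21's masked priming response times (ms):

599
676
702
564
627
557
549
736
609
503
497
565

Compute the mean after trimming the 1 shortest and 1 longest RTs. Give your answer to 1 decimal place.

595.1 ms

Sorted: 497, 503, 549, 557, 564, 565, 599, 609, 627, 676, 702, 736
Drop lowest 1 (497) and highest 1 (736)
Remaining (n=10): Σ = 5951, mean = 5951/10 = 595.100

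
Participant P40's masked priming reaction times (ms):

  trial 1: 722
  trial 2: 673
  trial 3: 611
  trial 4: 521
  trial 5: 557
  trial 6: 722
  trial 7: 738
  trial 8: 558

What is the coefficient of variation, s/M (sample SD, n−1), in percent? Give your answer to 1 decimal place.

13.6%

n = 8, Σ = 5102, M = 637.7500
Σ(x−M)² = 52715.500; s = √(52715.500/7) = 86.7801
CV = 86.7801 / 637.7500 = 0.13607 = 13.607%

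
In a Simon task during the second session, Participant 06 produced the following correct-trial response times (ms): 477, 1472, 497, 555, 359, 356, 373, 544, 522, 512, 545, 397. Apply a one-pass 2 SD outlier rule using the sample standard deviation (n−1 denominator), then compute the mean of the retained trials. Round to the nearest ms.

n = 12, ΣRT = 6609, M = 550.750
Σ(x−M)² = 989384.25; s = √(989384.25/11) = 299.907
Cutoffs: 550.750 ± 2·299.907 → [-49.1, 1150.6]
Outside: 1472 → excluded.
Retained (n=11): Σ = 5137, mean = 5137/11 = 467.000

467 ms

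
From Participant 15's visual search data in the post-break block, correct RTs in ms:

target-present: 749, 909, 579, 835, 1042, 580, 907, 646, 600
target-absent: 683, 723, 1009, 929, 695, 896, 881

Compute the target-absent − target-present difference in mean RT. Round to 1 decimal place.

M(target-present) = 6847/9 = 760.778
M(target-absent) = 5816/7 = 830.857
Difference = 830.857 − 760.778 = 70.079 ms

70.1 ms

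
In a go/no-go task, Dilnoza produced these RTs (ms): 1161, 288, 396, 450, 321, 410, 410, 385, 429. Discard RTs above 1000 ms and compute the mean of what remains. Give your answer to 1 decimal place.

386.1 ms

Excluded: 1161
Retained (n=8): Σ = 3089
Mean = 3089/8 = 386.1250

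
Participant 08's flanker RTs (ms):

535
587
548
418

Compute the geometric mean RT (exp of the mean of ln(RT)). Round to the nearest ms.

518 ms

ln(RT): 6.2823, 6.3750, 6.3063, 6.0355
Mean ln(RT) = 24.9990/4 = 6.24976
Geometric mean = exp(6.24976) = 517.89 ms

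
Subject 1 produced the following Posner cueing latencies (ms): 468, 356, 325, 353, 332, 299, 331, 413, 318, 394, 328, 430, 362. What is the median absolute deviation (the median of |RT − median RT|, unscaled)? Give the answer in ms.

28 ms

Sorted: 299, 318, 325, 328, 331, 332, 353, 356, 362, 394, 413, 430, 468 → median = 353
|x − 353|: 115, 3, 28, 0, 21, 54, 22, 60, 35, 41, 25, 77, 9
Sorted deviations: 0, 3, 9, 21, 22, 25, 28, 35, 41, 54, 60, 77, 115 → MAD = 28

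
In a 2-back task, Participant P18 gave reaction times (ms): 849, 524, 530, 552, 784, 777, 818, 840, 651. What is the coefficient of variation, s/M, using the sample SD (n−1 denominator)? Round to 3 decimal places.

n = 9, Σ = 6325, M = 702.7778
Σ(x−M)² = 152821.556; s = √(152821.556/8) = 138.2125
CV = 138.2125 / 702.7778 = 0.19667

0.197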